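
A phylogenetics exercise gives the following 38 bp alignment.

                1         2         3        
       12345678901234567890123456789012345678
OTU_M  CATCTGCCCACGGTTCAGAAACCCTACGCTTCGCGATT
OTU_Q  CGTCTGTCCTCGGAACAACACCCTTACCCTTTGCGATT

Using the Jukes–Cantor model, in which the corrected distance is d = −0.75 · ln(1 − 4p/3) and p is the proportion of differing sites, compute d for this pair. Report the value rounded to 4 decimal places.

0.3658

Mismatches occur at site 2 (A→G), site 7 (C→T), site 10 (A→T), site 14 (T→A), site 15 (T→A), site 18 (G→A), site 19 (A→C), site 21 (A→C), site 24 (C→T), site 28 (G→C), site 32 (C→T).
p = 11/38 = 0.289474.
d = −0.75 · ln(1 − (4/3)·0.289474) = −0.75 · ln(0.614035) = −0.75 · (-0.487703) = 0.3658.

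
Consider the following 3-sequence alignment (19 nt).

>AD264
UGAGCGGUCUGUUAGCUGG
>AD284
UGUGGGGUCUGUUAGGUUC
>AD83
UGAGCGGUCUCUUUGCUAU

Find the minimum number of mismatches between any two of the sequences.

4

Pairwise Hamming distances:
  AD264 vs AD284: 5
  AD264 vs AD83: 4
  AD284 vs AD83: 7
The smallest is 4, between AD264 and AD83.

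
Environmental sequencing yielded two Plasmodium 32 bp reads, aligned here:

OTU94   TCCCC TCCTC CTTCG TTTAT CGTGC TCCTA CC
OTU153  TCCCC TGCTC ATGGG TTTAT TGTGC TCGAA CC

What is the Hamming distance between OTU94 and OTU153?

7

The sequences differ at positions 7 (C/G), 11 (C/A), 13 (T/G), 14 (C/G), 21 (C/T), 28 (C/G), 29 (T/A).
That gives 7 mismatches out of 32 aligned sites, so the Hamming distance is 7.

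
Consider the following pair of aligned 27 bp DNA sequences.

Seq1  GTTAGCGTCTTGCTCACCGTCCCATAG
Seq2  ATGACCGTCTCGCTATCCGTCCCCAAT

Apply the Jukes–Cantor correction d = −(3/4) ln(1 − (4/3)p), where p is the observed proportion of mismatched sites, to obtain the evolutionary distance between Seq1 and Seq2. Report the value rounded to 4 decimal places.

Differing sites — 1:G/A; 3:T/G; 5:G/C; 11:T/C; 15:C/A; 16:A/T; 24:A/C; 25:T/A; 27:G/T.
p = 9/27 = 0.333333.
d = −0.75 · ln(1 − (4/3)·0.333333) = −0.75 · ln(0.555556) = −0.75 · (-0.587786) = 0.4408.

0.4408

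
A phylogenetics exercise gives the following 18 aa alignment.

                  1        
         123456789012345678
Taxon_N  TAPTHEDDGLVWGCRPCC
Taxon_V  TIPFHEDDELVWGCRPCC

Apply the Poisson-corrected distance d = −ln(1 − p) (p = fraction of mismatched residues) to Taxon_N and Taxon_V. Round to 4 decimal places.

0.1823

Mismatches occur at site 2 (A↔I), site 4 (T↔F), site 9 (G↔E).
p = 3/18 = 0.166667.
d = −ln(1 − 0.166667) = −ln(0.833333) = 0.1823.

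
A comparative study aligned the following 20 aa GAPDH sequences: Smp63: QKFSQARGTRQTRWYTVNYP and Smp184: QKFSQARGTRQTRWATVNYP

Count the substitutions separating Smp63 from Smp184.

Differing sites — 15:Y/A.
That gives 1 mismatch out of 20 aligned sites, so the Hamming distance is 1.

1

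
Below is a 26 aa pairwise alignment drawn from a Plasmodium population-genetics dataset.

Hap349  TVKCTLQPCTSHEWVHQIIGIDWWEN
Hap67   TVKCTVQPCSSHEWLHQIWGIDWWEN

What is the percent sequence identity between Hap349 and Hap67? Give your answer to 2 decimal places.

Differing sites — 6:L/V; 10:T/S; 15:V/L; 19:I/W.
22 of the 26 sites match, so the percent identity is 22/26 × 100 = 84.62%.

84.62%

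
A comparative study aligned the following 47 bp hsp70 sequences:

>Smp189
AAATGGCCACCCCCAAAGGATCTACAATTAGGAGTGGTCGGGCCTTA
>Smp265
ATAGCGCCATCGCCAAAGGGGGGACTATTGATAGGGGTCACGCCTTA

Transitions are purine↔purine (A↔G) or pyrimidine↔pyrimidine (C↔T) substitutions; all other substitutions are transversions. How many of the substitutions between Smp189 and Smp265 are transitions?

Differing sites — 2:A/T (Tv); 4:T/G (Tv); 5:G/C (Tv); 10:C/T (Ti); 12:C/G (Tv); 20:A/G (Ti); 21:T/G (Tv); 22:C/G (Tv); 23:T/G (Tv); 26:A/T (Tv); 30:A/G (Ti); 31:G/A (Ti); 32:G/T (Tv); 35:T/G (Tv); 40:G/A (Ti); 41:G/C (Tv).
Of the 16 differences, 5 transitions and 11 transversions, so the answer is 5.

5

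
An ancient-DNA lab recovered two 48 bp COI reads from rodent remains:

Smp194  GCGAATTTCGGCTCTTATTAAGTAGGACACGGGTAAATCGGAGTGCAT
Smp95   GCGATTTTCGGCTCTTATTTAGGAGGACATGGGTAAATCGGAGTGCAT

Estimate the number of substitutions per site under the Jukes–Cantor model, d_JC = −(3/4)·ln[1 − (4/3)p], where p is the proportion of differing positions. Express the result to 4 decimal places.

0.0883

Mismatches occur at site 5 (A/T), site 20 (A/T), site 23 (T/G), site 30 (C/T).
p = 4/48 = 0.083333.
d = −0.75 · ln(1 − (4/3)·0.083333) = −0.75 · ln(0.888889) = −0.75 · (-0.117783) = 0.0883.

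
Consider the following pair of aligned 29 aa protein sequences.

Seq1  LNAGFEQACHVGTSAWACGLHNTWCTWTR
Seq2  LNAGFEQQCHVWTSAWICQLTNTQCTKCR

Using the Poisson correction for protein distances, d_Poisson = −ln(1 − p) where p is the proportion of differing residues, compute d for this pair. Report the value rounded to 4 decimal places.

0.3228

The sequences differ at positions 8 (A/Q), 12 (G/W), 17 (A/I), 19 (G/Q), 21 (H/T), 24 (W/Q), 27 (W/K), 28 (T/C).
p = 8/29 = 0.275862.
d = −ln(1 − 0.275862) = −ln(0.724138) = 0.3228.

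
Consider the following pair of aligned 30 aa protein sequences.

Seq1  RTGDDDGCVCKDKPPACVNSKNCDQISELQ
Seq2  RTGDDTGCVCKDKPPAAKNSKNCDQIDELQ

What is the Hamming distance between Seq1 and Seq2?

The sequences differ at positions 6 (D/T), 17 (C/A), 18 (V/K), 27 (S/D).
That gives 4 mismatches out of 30 aligned sites, so the Hamming distance is 4.

4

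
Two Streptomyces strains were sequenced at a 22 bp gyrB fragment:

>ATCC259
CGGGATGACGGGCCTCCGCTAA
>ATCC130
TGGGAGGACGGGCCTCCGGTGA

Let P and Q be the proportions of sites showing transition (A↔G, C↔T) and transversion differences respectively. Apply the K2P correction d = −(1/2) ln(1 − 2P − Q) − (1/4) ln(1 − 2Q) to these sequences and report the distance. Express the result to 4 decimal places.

Mismatches occur at site 1 (C→T, transition), site 6 (T→G, transversion), site 19 (C→G, transversion), site 21 (A→G, transition).
Of the 4 differences, 2 transitions and 2 transversions over 22 sites: P = 2/22 = 0.090909, Q = 2/22 = 0.090909.
d = −0.5·ln(0.727273) − 0.25·ln(0.818182) = −0.5·(-0.318453) − 0.25·(-0.200670) = 0.2094.

0.2094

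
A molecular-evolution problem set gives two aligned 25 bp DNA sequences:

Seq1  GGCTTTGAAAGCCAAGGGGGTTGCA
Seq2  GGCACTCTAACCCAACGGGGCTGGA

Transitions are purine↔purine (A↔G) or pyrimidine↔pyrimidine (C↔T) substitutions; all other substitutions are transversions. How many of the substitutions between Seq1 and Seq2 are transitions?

The sequences differ at positions 4 (T/A, transversion), 5 (T/C, transition), 7 (G/C, transversion), 8 (A/T, transversion), 11 (G/C, transversion), 16 (G/C, transversion), 21 (T/C, transition), 24 (C/G, transversion).
Of the 8 differences, 2 transitions and 6 transversions, so the answer is 2.

2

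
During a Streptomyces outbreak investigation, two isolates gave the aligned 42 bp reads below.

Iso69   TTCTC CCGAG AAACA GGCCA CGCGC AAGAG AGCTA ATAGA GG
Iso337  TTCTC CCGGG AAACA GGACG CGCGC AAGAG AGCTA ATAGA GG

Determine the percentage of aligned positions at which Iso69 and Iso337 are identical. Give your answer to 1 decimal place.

Differing sites — 9:A/G; 18:C/A; 20:A/G.
39 of the 42 sites match, so the percent identity is 39/42 × 100 = 92.9%.

92.9%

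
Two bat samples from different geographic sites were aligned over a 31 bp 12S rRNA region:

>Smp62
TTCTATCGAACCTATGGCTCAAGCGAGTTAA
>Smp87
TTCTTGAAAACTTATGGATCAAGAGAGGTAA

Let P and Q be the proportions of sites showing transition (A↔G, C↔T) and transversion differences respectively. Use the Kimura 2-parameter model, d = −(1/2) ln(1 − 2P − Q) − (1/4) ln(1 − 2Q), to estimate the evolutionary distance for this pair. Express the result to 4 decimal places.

0.3171

The sequences differ at positions 5 (A/T, transversion), 6 (T/G, transversion), 7 (C/A, transversion), 8 (G/A, transition), 12 (C/T, transition), 18 (C/A, transversion), 24 (C/A, transversion), 28 (T/G, transversion).
Of the 8 differences, 2 transitions and 6 transversions over 31 sites: P = 2/31 = 0.064516, Q = 6/31 = 0.193548.
d = −0.5·ln(0.677420) − 0.25·ln(0.612904) = −0.5·(-0.389464) − 0.25·(-0.489547) = 0.3171.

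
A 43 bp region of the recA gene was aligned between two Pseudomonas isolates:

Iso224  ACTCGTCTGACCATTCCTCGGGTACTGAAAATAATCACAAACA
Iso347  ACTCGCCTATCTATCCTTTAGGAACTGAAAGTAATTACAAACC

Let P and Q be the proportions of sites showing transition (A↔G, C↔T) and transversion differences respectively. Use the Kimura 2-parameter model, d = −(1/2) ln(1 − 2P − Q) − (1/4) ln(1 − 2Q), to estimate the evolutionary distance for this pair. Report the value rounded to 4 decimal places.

The sequences differ at positions 6 (T/C, transition), 9 (G/A, transition), 10 (A/T, transversion), 12 (C/T, transition), 15 (T/C, transition), 17 (C/T, transition), 19 (C/T, transition), 20 (G/A, transition), 23 (T/A, transversion), 31 (A/G, transition), 36 (C/T, transition), 43 (A/C, transversion).
Of the 12 differences, 9 transitions and 3 transversions over 43 sites: P = 9/43 = 0.209302, Q = 3/43 = 0.069767.
d = −0.5·ln(0.511629) − 0.25·ln(0.860466) = −0.5·(-0.670156) − 0.25·(-0.150281) = 0.3726.

0.3726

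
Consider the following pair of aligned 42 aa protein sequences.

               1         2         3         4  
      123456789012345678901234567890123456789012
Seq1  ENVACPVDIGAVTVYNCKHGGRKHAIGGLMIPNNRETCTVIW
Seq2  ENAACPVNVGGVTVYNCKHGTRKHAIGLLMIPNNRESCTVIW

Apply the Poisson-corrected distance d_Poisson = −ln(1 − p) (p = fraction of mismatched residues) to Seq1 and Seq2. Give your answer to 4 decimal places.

Mismatches occur at site 3 (V↔A), site 8 (D↔N), site 9 (I↔V), site 11 (A↔G), site 21 (G↔T), site 28 (G↔L), site 37 (T↔S).
p = 7/42 = 0.166667.
d = −ln(1 − 0.166667) = −ln(0.833333) = 0.1823.

0.1823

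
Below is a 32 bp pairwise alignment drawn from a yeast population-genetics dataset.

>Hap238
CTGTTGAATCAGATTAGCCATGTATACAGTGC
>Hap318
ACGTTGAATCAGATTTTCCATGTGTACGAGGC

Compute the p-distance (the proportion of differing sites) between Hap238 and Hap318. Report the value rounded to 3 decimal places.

0.250

The sequences differ at positions 1 (C/A), 2 (T/C), 16 (A/T), 17 (G/T), 24 (A/G), 28 (A/G), 29 (G/A), 30 (T/G).
There are 8 differences over 32 sites, so p = 8/32 = 0.250.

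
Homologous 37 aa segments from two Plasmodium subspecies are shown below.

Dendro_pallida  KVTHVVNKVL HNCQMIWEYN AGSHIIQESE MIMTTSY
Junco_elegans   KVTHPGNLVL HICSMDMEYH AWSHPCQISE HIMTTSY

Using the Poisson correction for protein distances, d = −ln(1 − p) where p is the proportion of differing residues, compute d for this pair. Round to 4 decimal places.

0.4329

Mismatches occur at site 5 (V/P), site 6 (V/G), site 8 (K/L), site 12 (N/I), site 14 (Q/S), site 16 (I/D), site 17 (W/M), site 20 (N/H), site 22 (G/W), site 25 (I/P), site 26 (I/C), site 28 (E/I), site 31 (M/H).
p = 13/37 = 0.351351.
d = −ln(1 − 0.351351) = −ln(0.648649) = 0.4329.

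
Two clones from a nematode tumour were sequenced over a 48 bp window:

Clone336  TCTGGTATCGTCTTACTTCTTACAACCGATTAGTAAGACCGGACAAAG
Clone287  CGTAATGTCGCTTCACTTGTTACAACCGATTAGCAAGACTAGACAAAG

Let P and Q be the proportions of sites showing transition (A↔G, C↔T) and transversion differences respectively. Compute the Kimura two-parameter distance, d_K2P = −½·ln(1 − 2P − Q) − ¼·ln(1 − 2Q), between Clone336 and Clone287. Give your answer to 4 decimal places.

0.3283

Mismatches occur at site 1 (T/C, transition), site 2 (C/G, transversion), site 4 (G/A, transition), site 5 (G/A, transition), site 7 (A/G, transition), site 11 (T/C, transition), site 12 (C/T, transition), site 14 (T/C, transition), site 19 (C/G, transversion), site 34 (T/C, transition), site 40 (C/T, transition), site 41 (G/A, transition).
Of the 12 differences, 10 transitions and 2 transversions over 48 sites: P = 10/48 = 0.208333, Q = 2/48 = 0.041667.
d = −0.5·ln(0.541667) − 0.25·ln(0.916666) = −0.5·(-0.613104) − 0.25·(-0.087012) = 0.3283.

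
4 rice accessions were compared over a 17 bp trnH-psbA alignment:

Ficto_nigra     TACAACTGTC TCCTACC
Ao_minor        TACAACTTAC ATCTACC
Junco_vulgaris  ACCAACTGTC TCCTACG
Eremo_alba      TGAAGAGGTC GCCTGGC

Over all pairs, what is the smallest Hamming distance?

3

Pairwise Hamming distances:
  Ficto_nigra vs Ao_minor: 4
  Ficto_nigra vs Junco_vulgaris: 3
  Ficto_nigra vs Eremo_alba: 8
  Ao_minor vs Junco_vulgaris: 7
  Ao_minor vs Eremo_alba: 11
  Junco_vulgaris vs Eremo_alba: 10
The smallest is 3, between Ficto_nigra and Junco_vulgaris.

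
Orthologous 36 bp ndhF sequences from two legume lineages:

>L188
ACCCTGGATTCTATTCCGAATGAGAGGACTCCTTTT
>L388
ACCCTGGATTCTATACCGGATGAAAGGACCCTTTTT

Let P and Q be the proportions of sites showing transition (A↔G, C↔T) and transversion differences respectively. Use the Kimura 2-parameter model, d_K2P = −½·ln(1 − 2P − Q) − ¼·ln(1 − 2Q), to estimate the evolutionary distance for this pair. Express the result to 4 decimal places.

0.1581

Differing sites — 15:T/A (Tv); 19:A/G (Ti); 24:G/A (Ti); 30:T/C (Ti); 32:C/T (Ti).
Of the 5 differences, 4 transitions and 1 transversion over 36 sites: P = 4/36 = 0.111111, Q = 1/36 = 0.027778.
d = −0.5·ln(0.750000) − 0.25·ln(0.944444) = −0.5·(-0.287682) − 0.25·(-0.057159) = 0.1581.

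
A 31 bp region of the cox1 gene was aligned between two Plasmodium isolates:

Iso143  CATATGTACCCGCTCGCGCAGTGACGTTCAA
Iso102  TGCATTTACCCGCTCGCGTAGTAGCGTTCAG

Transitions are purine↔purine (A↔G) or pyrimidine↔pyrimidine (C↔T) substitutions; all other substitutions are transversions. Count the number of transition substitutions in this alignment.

Mismatches occur at site 1 (C→T, transition), site 2 (A→G, transition), site 3 (T→C, transition), site 6 (G→T, transversion), site 19 (C→T, transition), site 23 (G→A, transition), site 24 (A→G, transition), site 31 (A→G, transition).
Of the 8 differences, 7 transitions and 1 transversion, so the answer is 7.

7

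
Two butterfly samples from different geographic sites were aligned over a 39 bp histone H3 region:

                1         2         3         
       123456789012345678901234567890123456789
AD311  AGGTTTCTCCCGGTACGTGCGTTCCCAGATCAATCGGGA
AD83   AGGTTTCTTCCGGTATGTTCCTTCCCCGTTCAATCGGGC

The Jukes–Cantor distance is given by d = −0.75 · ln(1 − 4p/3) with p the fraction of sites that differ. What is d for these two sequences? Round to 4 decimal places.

0.2052

The sequences differ at positions 9 (C/T), 16 (C/T), 19 (G/T), 21 (G/C), 27 (A/C), 29 (A/T), 39 (A/C).
p = 7/39 = 0.179487.
d = −0.75 · ln(1 − (4/3)·0.179487) = −0.75 · ln(0.760684) = −0.75 · (-0.273537) = 0.2052.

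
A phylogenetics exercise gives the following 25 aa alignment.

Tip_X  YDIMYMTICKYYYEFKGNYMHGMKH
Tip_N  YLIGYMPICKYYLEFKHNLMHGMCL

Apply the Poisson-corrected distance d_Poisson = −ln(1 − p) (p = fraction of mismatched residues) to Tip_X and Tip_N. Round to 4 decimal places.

The sequences differ at positions 2 (D/L), 4 (M/G), 7 (T/P), 13 (Y/L), 17 (G/H), 19 (Y/L), 24 (K/C), 25 (H/L).
p = 8/25 = 0.320000.
d = −ln(1 − 0.320000) = −ln(0.680000) = 0.3857.

0.3857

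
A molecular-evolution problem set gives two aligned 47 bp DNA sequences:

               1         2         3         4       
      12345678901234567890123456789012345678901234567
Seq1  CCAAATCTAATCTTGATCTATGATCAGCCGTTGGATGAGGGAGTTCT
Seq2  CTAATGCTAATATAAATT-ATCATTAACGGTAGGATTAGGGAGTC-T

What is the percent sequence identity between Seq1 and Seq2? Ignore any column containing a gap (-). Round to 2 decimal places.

68.89%

Excluding the 2 gap columns leaves 45 comparable sites.
Mismatches occur at site 2 (C/T), site 5 (A/T), site 6 (T/G), site 12 (C/A), site 14 (T/A), site 15 (G/A), site 18 (C/T), site 22 (G/C), site 25 (C/T), site 27 (G/A), site 29 (C/G), site 32 (T/A), site 37 (G/T), site 45 (T/C).
31 of the 45 comparable sites match, so the percent identity is 31/45 × 100 = 68.89%.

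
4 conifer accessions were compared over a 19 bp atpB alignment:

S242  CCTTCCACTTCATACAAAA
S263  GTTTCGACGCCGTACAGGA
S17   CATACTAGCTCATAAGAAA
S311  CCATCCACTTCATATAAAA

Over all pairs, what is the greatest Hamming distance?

12

Pairwise Hamming distances:
  S242 vs S263: 8
  S242 vs S17: 7
  S242 vs S311: 2
  S263 vs S17: 12
  S263 vs S311: 10
  S17 vs S311: 8
The largest is 12, between S263 and S17.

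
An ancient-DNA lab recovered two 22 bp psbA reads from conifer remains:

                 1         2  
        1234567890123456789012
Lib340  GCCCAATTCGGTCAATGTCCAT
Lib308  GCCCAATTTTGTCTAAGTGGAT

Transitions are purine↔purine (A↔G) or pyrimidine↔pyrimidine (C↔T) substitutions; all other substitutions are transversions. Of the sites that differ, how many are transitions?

1

Mismatches occur at site 9 (C/T, transition), site 10 (G/T, transversion), site 14 (A/T, transversion), site 16 (T/A, transversion), site 19 (C/G, transversion), site 20 (C/G, transversion).
Of the 6 differences, 1 transition and 5 transversions, so the answer is 1.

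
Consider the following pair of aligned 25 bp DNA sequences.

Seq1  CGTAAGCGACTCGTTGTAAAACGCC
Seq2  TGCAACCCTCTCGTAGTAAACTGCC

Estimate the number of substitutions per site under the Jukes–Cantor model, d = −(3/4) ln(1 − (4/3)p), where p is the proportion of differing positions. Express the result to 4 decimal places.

The sequences differ at positions 1 (C/T), 3 (T/C), 6 (G/C), 8 (G/C), 9 (A/T), 15 (T/A), 21 (A/C), 22 (C/T).
p = 8/25 = 0.320000.
d = −0.75 · ln(1 − (4/3)·0.320000) = −0.75 · ln(0.573333) = −0.75 · (-0.556289) = 0.4172.

0.4172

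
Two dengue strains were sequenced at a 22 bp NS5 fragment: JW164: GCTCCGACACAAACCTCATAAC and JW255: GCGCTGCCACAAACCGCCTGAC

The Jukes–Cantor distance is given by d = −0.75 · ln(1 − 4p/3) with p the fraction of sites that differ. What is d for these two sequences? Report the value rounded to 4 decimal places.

0.3390

Mismatches occur at site 3 (T/G), site 5 (C/T), site 7 (A/C), site 16 (T/G), site 18 (A/C), site 20 (A/G).
p = 6/22 = 0.272727.
d = −0.75 · ln(1 − (4/3)·0.272727) = −0.75 · ln(0.636364) = −0.75 · (-0.451985) = 0.3390.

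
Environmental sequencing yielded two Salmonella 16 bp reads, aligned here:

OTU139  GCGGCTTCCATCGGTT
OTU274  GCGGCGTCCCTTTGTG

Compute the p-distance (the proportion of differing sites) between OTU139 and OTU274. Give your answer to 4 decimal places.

Mismatches occur at site 6 (T→G), site 10 (A→C), site 12 (C→T), site 13 (G→T), site 16 (T→G).
There are 5 differences over 16 sites, so p = 5/16 = 0.3125.

0.3125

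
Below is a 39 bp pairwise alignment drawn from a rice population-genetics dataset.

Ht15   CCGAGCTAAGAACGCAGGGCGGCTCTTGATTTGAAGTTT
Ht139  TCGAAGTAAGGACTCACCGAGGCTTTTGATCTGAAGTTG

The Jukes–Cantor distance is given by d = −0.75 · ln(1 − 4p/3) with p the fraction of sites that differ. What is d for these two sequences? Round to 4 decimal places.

0.3538

The sequences differ at positions 1 (C/T), 5 (G/A), 6 (C/G), 11 (A/G), 14 (G/T), 17 (G/C), 18 (G/C), 20 (C/A), 25 (C/T), 31 (T/C), 39 (T/G).
p = 11/39 = 0.282051.
d = −0.75 · ln(1 − (4/3)·0.282051) = −0.75 · ln(0.623932) = −0.75 · (-0.471714) = 0.3538.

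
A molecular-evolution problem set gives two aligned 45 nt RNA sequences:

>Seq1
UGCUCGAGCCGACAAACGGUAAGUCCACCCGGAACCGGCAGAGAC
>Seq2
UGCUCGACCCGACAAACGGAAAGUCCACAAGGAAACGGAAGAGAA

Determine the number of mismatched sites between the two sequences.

7

Differing sites — 8:G/C; 20:U/A; 29:C/A; 30:C/A; 35:C/A; 39:C/A; 45:C/A.
That gives 7 mismatches out of 45 aligned sites, so the Hamming distance is 7.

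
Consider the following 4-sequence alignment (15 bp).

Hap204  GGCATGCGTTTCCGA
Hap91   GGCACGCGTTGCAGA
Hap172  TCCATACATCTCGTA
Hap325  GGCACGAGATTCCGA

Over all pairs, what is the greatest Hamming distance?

Pairwise Hamming distances:
  Hap204 vs Hap91: 3
  Hap204 vs Hap172: 7
  Hap204 vs Hap325: 3
  Hap91 vs Hap172: 9
  Hap91 vs Hap325: 4
  Hap172 vs Hap325: 10
The largest is 10, between Hap172 and Hap325.

10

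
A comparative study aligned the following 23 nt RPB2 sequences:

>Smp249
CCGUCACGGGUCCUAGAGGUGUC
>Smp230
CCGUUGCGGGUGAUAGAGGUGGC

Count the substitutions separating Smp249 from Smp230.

The sequences differ at positions 5 (C/U), 6 (A/G), 12 (C/G), 13 (C/A), 22 (U/G).
That gives 5 mismatches out of 23 aligned sites, so the Hamming distance is 5.

5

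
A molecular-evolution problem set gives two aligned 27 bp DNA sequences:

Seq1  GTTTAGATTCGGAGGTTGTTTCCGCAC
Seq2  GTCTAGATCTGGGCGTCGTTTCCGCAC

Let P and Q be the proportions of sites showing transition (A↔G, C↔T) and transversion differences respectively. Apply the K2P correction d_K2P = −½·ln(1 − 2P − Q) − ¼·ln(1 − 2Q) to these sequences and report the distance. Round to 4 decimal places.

The sequences differ at positions 3 (T/C, transition), 9 (T/C, transition), 10 (C/T, transition), 13 (A/G, transition), 14 (G/C, transversion), 17 (T/C, transition).
Of the 6 differences, 5 transitions and 1 transversion over 27 sites: P = 5/27 = 0.185185, Q = 1/27 = 0.037037.
d = −0.5·ln(0.592593) − 0.25·ln(0.925926) = −0.5·(-0.523247) − 0.25·(-0.076961) = 0.2809.

0.2809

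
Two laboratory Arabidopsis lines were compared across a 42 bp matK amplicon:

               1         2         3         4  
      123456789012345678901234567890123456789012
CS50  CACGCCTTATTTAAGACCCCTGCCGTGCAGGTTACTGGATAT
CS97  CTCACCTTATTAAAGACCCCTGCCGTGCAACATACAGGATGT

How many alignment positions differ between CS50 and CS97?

The sequences differ at positions 2 (A/T), 4 (G/A), 12 (T/A), 30 (G/A), 31 (G/C), 32 (T/A), 36 (T/A), 41 (A/G).
That gives 8 mismatches out of 42 aligned sites, so the Hamming distance is 8.

8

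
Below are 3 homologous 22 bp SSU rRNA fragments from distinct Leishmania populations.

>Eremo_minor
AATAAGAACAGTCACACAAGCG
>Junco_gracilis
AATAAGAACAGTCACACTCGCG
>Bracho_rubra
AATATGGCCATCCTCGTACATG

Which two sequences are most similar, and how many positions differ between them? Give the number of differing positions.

2

Pairwise Hamming distances:
  Eremo_minor vs Junco_gracilis: 2
  Eremo_minor vs Bracho_rubra: 11
  Junco_gracilis vs Bracho_rubra: 11
The smallest is 2, between Eremo_minor and Junco_gracilis.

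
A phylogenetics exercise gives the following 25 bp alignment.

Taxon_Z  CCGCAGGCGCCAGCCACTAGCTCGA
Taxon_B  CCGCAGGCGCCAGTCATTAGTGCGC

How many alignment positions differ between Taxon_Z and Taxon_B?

Mismatches occur at site 14 (C/T), site 17 (C/T), site 21 (C/T), site 22 (T/G), site 25 (A/C).
That gives 5 mismatches out of 25 aligned sites, so the Hamming distance is 5.

5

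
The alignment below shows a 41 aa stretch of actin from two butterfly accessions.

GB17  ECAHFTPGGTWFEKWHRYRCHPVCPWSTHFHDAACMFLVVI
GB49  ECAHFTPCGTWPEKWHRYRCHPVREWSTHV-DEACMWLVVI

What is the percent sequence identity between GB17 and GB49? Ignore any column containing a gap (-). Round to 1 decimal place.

82.5%

Excluding the 1 gap column leaves 40 comparable sites.
Mismatches occur at site 8 (G/C), site 12 (F/P), site 24 (C/R), site 25 (P/E), site 30 (F/V), site 33 (A/E), site 37 (F/W).
33 of the 40 comparable sites match, so the percent identity is 33/40 × 100 = 82.5%.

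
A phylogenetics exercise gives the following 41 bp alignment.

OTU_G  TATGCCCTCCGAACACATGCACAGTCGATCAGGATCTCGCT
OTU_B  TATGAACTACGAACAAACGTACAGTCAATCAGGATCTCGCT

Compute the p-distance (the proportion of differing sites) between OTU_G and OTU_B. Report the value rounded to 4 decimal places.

0.1707

Differing sites — 5:C/A; 6:C/A; 9:C/A; 16:C/A; 18:T/C; 20:C/T; 27:G/A.
There are 7 differences over 41 sites, so p = 7/41 = 0.1707.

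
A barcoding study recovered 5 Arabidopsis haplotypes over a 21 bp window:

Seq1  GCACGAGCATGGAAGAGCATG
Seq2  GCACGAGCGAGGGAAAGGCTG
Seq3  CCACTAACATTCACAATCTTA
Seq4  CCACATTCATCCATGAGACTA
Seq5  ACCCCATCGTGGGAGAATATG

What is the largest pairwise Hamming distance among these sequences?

14

Pairwise Hamming distances:
  Seq1 vs Seq2: 6
  Seq1 vs Seq3: 10
  Seq1 vs Seq4: 10
  Seq1 vs Seq5: 8
  Seq2 vs Seq3: 13
  Seq2 vs Seq4: 13
  Seq2 vs Seq5: 9
  Seq3 vs Seq4: 9
  Seq3 vs Seq5: 14
  Seq4 vs Seq5: 13
The largest is 14, between Seq3 and Seq5.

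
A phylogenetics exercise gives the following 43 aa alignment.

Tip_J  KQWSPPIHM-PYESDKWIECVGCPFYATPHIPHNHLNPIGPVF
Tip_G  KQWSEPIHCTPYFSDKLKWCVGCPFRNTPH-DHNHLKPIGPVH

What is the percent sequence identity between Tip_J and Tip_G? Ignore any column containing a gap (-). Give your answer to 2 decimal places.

Excluding the 2 gap columns leaves 41 comparable sites.
Differing sites — 5:P/E; 9:M/C; 13:E/F; 17:W/L; 18:I/K; 19:E/W; 26:Y/R; 27:A/N; 32:P/D; 37:N/K; 43:F/H.
30 of the 41 comparable sites match, so the percent identity is 30/41 × 100 = 73.17%.

73.17%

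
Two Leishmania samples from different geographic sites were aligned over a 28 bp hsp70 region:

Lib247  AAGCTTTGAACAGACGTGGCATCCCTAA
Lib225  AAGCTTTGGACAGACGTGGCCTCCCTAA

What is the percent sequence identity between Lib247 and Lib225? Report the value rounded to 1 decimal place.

92.9%

The sequences differ at positions 9 (A/G), 21 (A/C).
26 of the 28 sites match, so the percent identity is 26/28 × 100 = 92.9%.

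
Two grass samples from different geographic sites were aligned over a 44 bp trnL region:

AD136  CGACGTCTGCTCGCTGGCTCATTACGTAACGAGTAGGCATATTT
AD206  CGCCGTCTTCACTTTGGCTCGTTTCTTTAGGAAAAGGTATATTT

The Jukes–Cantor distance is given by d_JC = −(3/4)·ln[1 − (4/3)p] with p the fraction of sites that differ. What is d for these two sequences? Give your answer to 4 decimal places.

0.3756

Mismatches occur at site 3 (A/C), site 9 (G/T), site 11 (T/A), site 13 (G/T), site 14 (C/T), site 21 (A/G), site 24 (A/T), site 26 (G/T), site 28 (A/T), site 30 (C/G), site 33 (G/A), site 34 (T/A), site 38 (C/T).
p = 13/44 = 0.295455.
d = −0.75 · ln(1 − (4/3)·0.295455) = −0.75 · ln(0.606060) = −0.75 · (-0.500776) = 0.3756.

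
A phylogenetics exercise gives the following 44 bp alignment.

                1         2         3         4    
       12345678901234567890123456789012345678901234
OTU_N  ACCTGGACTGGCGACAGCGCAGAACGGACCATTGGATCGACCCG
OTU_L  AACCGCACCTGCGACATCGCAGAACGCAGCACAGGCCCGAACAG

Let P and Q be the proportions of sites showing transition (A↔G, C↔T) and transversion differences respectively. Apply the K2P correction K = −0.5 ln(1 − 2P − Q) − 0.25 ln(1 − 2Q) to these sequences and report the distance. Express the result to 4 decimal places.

Differing sites — 2:C/A (Tv); 4:T/C (Ti); 6:G/C (Tv); 9:T/C (Ti); 10:G/T (Tv); 17:G/T (Tv); 27:G/C (Tv); 29:C/G (Tv); 32:T/C (Ti); 33:T/A (Tv); 36:A/C (Tv); 37:T/C (Ti); 41:C/A (Tv); 43:C/A (Tv).
Of the 14 differences, 4 transitions and 10 transversions over 44 sites: P = 4/44 = 0.090909, Q = 10/44 = 0.227273.
d = −0.5·ln(0.590909) − 0.25·ln(0.545454) = −0.5·(-0.526093) − 0.25·(-0.606137) = 0.4146.

0.4146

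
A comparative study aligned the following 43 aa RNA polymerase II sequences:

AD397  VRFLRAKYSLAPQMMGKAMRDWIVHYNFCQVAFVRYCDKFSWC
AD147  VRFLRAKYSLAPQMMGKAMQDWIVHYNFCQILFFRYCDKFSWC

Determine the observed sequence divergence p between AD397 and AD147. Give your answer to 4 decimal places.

Differing sites — 20:R/Q; 31:V/I; 32:A/L; 34:V/F.
There are 4 differences over 43 sites, so p = 4/43 = 0.0930.

0.0930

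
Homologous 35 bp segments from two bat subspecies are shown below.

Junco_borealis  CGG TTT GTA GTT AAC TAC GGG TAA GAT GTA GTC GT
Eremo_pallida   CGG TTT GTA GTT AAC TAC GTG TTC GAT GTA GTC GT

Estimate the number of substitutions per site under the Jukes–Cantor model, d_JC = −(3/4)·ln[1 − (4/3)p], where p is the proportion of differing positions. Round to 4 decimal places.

Mismatches occur at site 20 (G→T), site 23 (A→T), site 24 (A→C).
p = 3/35 = 0.085714.
d = −0.75 · ln(1 − (4/3)·0.085714) = −0.75 · ln(0.885715) = −0.75 · (-0.121360) = 0.0910.

0.0910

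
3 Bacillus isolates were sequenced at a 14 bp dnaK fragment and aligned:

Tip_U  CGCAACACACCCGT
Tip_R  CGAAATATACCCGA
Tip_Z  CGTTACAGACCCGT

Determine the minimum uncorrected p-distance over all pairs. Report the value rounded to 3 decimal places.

Pairwise Hamming distances:
  Tip_U vs Tip_R: 4
  Tip_U vs Tip_Z: 3
  Tip_R vs Tip_Z: 5
The smallest is 3 mismatches, between Tip_U and Tip_Z; p = 3/14 = 0.214.

0.214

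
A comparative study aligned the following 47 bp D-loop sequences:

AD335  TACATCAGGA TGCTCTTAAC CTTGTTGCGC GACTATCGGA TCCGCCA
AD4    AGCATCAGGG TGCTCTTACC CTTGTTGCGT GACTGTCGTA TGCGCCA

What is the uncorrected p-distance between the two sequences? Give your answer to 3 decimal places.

0.170

The sequences differ at positions 1 (T/A), 2 (A/G), 10 (A/G), 19 (A/C), 30 (C/T), 35 (A/G), 39 (G/T), 42 (C/G).
There are 8 differences over 47 sites, so p = 8/47 = 0.170.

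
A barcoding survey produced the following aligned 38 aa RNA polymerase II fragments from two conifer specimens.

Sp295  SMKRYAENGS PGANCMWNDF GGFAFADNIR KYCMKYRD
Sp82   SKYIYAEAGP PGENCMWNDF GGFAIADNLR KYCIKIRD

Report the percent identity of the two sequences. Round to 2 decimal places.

Differing sites — 2:M/K; 3:K/Y; 4:R/I; 8:N/A; 10:S/P; 13:A/E; 25:F/I; 29:I/L; 34:M/I; 36:Y/I.
28 of the 38 sites match, so the percent identity is 28/38 × 100 = 73.68%.

73.68%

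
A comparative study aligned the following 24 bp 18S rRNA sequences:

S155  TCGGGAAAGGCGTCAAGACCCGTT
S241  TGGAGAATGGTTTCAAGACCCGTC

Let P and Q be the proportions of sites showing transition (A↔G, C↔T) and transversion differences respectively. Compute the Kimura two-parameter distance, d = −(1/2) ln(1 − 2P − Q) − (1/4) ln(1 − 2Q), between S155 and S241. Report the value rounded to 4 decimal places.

0.3069

Mismatches occur at site 2 (C→G, transversion), site 4 (G→A, transition), site 8 (A→T, transversion), site 11 (C→T, transition), site 12 (G→T, transversion), site 24 (T→C, transition).
Of the 6 differences, 3 transitions and 3 transversions over 24 sites: P = 3/24 = 0.125000, Q = 3/24 = 0.125000.
d = −0.5·ln(0.625000) − 0.25·ln(0.750000) = −0.5·(-0.470004) − 0.25·(-0.287682) = 0.3069.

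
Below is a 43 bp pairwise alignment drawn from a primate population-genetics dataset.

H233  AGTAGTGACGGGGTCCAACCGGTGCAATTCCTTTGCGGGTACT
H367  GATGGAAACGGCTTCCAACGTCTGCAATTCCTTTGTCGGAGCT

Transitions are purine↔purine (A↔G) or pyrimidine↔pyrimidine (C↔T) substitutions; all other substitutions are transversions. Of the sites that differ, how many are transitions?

6

Mismatches occur at site 1 (A→G, transition), site 2 (G→A, transition), site 4 (A→G, transition), site 6 (T→A, transversion), site 7 (G→A, transition), site 12 (G→C, transversion), site 13 (G→T, transversion), site 20 (C→G, transversion), site 21 (G→T, transversion), site 22 (G→C, transversion), site 36 (C→T, transition), site 37 (G→C, transversion), site 40 (T→A, transversion), site 41 (A→G, transition).
Of the 14 differences, 6 transitions and 8 transversions, so the answer is 6.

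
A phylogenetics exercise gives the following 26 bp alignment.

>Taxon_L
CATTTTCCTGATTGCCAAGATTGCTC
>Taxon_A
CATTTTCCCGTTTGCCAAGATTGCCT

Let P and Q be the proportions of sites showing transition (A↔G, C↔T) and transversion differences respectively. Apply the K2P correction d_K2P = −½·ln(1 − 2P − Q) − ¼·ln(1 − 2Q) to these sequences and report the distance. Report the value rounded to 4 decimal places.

The sequences differ at positions 9 (T/C, transition), 11 (A/T, transversion), 25 (T/C, transition), 26 (C/T, transition).
Of the 4 differences, 3 transitions and 1 transversion over 26 sites: P = 3/26 = 0.115385, Q = 1/26 = 0.038462.
d = −0.5·ln(0.730768) − 0.25·ln(0.923076) = −0.5·(-0.313659) − 0.25·(-0.080044) = 0.1768.

0.1768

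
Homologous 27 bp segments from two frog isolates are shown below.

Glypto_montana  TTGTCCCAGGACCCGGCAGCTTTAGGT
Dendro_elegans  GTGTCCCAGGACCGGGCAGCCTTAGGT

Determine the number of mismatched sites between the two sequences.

3

The sequences differ at positions 1 (T/G), 14 (C/G), 21 (T/C).
That gives 3 mismatches out of 27 aligned sites, so the Hamming distance is 3.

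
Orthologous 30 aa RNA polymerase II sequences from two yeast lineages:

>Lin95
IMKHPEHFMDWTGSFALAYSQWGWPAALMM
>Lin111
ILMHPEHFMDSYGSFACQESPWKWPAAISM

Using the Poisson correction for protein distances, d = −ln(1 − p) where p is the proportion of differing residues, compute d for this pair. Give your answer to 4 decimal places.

The sequences differ at positions 2 (M/L), 3 (K/M), 11 (W/S), 12 (T/Y), 17 (L/C), 18 (A/Q), 19 (Y/E), 21 (Q/P), 23 (G/K), 28 (L/I), 29 (M/S).
p = 11/30 = 0.366667.
d = −ln(1 − 0.366667) = −ln(0.633333) = 0.4568.

0.4568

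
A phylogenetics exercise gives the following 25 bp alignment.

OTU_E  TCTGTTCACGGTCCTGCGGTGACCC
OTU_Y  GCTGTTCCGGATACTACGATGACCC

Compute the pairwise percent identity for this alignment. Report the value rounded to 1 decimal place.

72.0%

The sequences differ at positions 1 (T/G), 8 (A/C), 9 (C/G), 11 (G/A), 13 (C/A), 16 (G/A), 19 (G/A).
18 of the 25 sites match, so the percent identity is 18/25 × 100 = 72.0%.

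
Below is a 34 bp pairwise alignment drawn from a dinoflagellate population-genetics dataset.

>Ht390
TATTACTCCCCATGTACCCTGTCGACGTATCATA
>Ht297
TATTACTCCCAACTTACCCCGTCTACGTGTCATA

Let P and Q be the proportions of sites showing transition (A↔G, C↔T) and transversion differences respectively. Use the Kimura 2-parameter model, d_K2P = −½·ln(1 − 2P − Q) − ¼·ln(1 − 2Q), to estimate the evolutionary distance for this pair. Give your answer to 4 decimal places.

The sequences differ at positions 11 (C/A, transversion), 13 (T/C, transition), 14 (G/T, transversion), 20 (T/C, transition), 24 (G/T, transversion), 29 (A/G, transition).
Of the 6 differences, 3 transitions and 3 transversions over 34 sites: P = 3/34 = 0.088235, Q = 3/34 = 0.088235.
d = −0.5·ln(0.735295) − 0.25·ln(0.823530) = −0.5·(-0.307483) − 0.25·(-0.194155) = 0.2023.

0.2023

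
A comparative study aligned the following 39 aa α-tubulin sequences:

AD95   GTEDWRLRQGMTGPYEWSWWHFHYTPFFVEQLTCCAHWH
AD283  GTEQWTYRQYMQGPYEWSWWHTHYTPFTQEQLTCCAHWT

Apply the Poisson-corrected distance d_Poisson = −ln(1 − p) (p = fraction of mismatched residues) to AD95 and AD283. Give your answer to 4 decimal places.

Differing sites — 4:D/Q; 6:R/T; 7:L/Y; 10:G/Y; 12:T/Q; 22:F/T; 28:F/T; 29:V/Q; 39:H/T.
p = 9/39 = 0.230769.
d = −ln(1 − 0.230769) = −ln(0.769231) = 0.2624.

0.2624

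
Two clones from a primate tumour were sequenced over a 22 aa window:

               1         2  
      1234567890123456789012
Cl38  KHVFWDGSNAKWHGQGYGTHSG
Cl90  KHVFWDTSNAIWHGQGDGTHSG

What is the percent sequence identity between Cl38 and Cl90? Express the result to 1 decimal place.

86.4%

The sequences differ at positions 7 (G/T), 11 (K/I), 17 (Y/D).
19 of the 22 sites match, so the percent identity is 19/22 × 100 = 86.4%.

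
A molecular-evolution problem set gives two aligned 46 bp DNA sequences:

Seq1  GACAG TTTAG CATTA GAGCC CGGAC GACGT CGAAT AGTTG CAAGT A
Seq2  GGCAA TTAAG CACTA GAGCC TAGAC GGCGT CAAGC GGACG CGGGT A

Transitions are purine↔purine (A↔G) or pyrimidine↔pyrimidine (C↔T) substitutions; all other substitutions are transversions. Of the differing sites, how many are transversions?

The sequences differ at positions 2 (A/G, transition), 5 (G/A, transition), 8 (T/A, transversion), 13 (T/C, transition), 21 (C/T, transition), 22 (G/A, transition), 27 (A/G, transition), 32 (G/A, transition), 34 (A/G, transition), 35 (T/C, transition), 36 (A/G, transition), 38 (T/A, transversion), 39 (T/C, transition), 42 (A/G, transition), 43 (A/G, transition).
Of the 15 differences, 13 transitions and 2 transversions, so the answer is 2.

2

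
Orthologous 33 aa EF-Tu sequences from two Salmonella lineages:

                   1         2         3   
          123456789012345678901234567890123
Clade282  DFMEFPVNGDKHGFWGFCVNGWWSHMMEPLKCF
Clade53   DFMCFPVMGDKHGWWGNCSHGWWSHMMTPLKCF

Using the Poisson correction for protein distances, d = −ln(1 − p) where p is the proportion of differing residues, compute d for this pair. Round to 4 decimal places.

0.2384

Mismatches occur at site 4 (E↔C), site 8 (N↔M), site 14 (F↔W), site 17 (F↔N), site 19 (V↔S), site 20 (N↔H), site 28 (E↔T).
p = 7/33 = 0.212121.
d = −ln(1 − 0.212121) = −ln(0.787879) = 0.2384.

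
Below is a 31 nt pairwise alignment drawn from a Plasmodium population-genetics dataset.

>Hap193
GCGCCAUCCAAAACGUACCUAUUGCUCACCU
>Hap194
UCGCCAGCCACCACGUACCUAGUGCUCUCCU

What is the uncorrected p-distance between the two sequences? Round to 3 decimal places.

0.194

The sequences differ at positions 1 (G/U), 7 (U/G), 11 (A/C), 12 (A/C), 22 (U/G), 28 (A/U).
There are 6 differences over 31 sites, so p = 6/31 = 0.194.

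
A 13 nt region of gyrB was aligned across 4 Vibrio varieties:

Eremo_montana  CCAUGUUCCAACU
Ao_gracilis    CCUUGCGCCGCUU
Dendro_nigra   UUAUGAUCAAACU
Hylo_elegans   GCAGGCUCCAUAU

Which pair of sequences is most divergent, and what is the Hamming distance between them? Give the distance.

9

Pairwise Hamming distances:
  Eremo_montana vs Ao_gracilis: 6
  Eremo_montana vs Dendro_nigra: 4
  Eremo_montana vs Hylo_elegans: 5
  Ao_gracilis vs Dendro_nigra: 9
  Ao_gracilis vs Hylo_elegans: 7
  Dendro_nigra vs Hylo_elegans: 7
The largest is 9, between Ao_gracilis and Dendro_nigra.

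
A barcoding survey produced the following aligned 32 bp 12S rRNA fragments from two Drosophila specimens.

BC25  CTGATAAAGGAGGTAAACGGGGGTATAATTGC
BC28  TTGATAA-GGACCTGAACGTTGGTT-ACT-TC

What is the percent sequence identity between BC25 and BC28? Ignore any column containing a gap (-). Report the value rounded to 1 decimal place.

69.0%

Excluding the 3 gap columns leaves 29 comparable sites.
Mismatches occur at site 1 (C/T), site 12 (G/C), site 13 (G/C), site 15 (A/G), site 20 (G/T), site 21 (G/T), site 25 (A/T), site 28 (A/C), site 31 (G/T).
20 of the 29 comparable sites match, so the percent identity is 20/29 × 100 = 69.0%.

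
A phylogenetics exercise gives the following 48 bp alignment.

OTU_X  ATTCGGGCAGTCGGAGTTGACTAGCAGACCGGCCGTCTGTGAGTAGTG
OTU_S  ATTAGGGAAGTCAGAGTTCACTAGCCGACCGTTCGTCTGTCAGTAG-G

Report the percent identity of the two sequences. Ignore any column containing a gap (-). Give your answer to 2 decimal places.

82.98%

Excluding the 1 gap column leaves 47 comparable sites.
Differing sites — 4:C/A; 8:C/A; 13:G/A; 19:G/C; 26:A/C; 32:G/T; 33:C/T; 41:G/C.
39 of the 47 comparable sites match, so the percent identity is 39/47 × 100 = 82.98%.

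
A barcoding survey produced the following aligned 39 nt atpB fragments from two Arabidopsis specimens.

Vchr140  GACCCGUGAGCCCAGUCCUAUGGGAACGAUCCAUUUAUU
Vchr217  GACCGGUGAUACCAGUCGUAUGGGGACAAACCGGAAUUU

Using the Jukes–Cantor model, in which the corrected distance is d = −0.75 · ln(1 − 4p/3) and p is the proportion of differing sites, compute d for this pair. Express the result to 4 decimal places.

0.3961

The sequences differ at positions 5 (C/G), 10 (G/U), 11 (C/A), 18 (C/G), 25 (A/G), 28 (G/A), 30 (U/A), 33 (A/G), 34 (U/G), 35 (U/A), 36 (U/A), 37 (A/U).
p = 12/39 = 0.307692.
d = −0.75 · ln(1 − (4/3)·0.307692) = −0.75 · ln(0.589744) = −0.75 · (-0.528067) = 0.3961.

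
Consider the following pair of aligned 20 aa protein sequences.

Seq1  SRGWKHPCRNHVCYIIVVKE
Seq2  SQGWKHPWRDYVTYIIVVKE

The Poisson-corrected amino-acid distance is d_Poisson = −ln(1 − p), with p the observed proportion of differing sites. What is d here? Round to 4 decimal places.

Mismatches occur at site 2 (R↔Q), site 8 (C↔W), site 10 (N↔D), site 11 (H↔Y), site 13 (C↔T).
p = 5/20 = 0.250000.
d = −ln(1 − 0.250000) = −ln(0.750000) = 0.2877.

0.2877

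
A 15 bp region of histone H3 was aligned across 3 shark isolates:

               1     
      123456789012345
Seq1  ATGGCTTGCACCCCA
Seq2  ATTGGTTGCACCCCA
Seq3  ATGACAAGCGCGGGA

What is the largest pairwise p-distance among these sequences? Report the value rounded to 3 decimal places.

Pairwise Hamming distances:
  Seq1 vs Seq2: 2
  Seq1 vs Seq3: 7
  Seq2 vs Seq3: 9
The largest is 9 mismatches, between Seq2 and Seq3; p = 9/15 = 0.600.

0.600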